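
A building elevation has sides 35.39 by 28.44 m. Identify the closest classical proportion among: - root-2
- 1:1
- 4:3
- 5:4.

Ratio = 35.39 / 28.44 ≈ 1.244.
Distances: root-2 1.414 (Δ 0.170); 1:1 1.000 (Δ 0.244); 4:3 1.333 (Δ 0.089); 5:4 1.250 (Δ 0.006).

5:4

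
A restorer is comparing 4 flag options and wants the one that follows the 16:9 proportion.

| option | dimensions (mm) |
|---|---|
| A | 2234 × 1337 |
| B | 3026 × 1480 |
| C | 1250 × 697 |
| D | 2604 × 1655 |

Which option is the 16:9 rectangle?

C

Target 16:9 ≈ 1.778.
A: 1.671 (Δ0.107)  B: 2.045 (Δ0.267)  C: 1.793 (Δ0.015)  D: 1.573 (Δ0.205)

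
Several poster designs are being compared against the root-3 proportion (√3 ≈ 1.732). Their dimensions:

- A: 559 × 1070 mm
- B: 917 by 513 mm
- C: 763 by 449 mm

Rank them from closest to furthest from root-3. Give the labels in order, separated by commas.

C, B, A

A: 1070/559 ≈ 1.914 → |1.914 − 1.732| = 0.182
B: 917/513 ≈ 1.788 → |1.788 − 1.732| = 0.056
C: 763/449 ≈ 1.699 → |1.699 − 1.732| = 0.033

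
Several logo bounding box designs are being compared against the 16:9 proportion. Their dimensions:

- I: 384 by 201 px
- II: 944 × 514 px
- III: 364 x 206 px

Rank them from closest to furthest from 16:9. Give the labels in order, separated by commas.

I: 384/201 ≈ 1.910 → |1.910 − 1.778| = 0.132
II: 944/514 ≈ 1.837 → |1.837 − 1.778| = 0.059
III: 364/206 ≈ 1.767 → |1.767 − 1.778| = 0.011

III, II, I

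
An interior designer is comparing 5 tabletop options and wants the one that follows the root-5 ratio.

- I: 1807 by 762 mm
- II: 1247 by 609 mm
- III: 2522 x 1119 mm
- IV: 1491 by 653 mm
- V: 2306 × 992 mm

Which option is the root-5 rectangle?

III

Target root-5 ≈ 2.236.
I: 2.371 (Δ0.135)  II: 2.048 (Δ0.188)  III: 2.254 (Δ0.018)  IV: 2.283 (Δ0.047)  V: 2.325 (Δ0.089)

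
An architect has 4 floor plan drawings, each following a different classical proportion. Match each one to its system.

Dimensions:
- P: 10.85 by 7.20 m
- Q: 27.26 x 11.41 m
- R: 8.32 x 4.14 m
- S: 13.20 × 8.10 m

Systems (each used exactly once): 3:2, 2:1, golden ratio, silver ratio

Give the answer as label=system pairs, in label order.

P=3:2, Q=silver ratio, R=2:1, S=golden ratio

Ratios: P ≈ 1.507; Q ≈ 2.389; R ≈ 2.010; S ≈ 1.630.
Targets: 3:2 ≈ 1.500; 2:1 ≈ 2.000; golden ratio ≈ 1.618; silver ratio ≈ 2.414.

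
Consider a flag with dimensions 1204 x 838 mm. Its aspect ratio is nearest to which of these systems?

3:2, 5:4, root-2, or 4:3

root-2

Ratio = 1204 / 838 ≈ 1.437.
Distances: 3:2 1.500 (Δ 0.063); 5:4 1.250 (Δ 0.187); root-2 1.414 (Δ 0.023); 4:3 1.333 (Δ 0.104).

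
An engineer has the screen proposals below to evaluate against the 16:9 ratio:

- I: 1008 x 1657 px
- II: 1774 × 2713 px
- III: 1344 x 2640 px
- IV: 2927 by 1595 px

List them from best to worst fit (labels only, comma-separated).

I: 1657/1008 ≈ 1.644 → |1.644 − 1.778| = 0.134
II: 2713/1774 ≈ 1.529 → |1.529 − 1.778| = 0.249
III: 2640/1344 ≈ 1.964 → |1.964 − 1.778| = 0.186
IV: 2927/1595 ≈ 1.835 → |1.835 − 1.778| = 0.057

IV, I, III, II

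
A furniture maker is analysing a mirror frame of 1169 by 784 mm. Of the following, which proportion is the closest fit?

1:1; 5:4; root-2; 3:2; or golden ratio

3:2

1169/784 ≈ 1.491. Nearest candidates are 3:2 (1.500, off by 0.009) and root-2 (1.414, off by 0.077).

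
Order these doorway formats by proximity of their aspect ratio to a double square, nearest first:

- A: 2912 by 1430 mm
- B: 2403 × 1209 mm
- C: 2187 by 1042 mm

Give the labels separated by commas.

A: 2912/1430 ≈ 2.036 → |2.036 − 2.000| = 0.036
B: 2403/1209 ≈ 1.988 → |1.988 − 2.000| = 0.012
C: 2187/1042 ≈ 2.099 → |2.099 − 2.000| = 0.099

B, A, C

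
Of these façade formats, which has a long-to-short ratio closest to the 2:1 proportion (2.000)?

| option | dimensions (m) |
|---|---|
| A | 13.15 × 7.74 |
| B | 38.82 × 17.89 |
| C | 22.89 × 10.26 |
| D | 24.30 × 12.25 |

Ratios (long/short): A ≈ 1.699; B ≈ 2.170; C ≈ 2.231; D ≈ 1.984.
2:1 ≈ 2.000; option D is nearest (Δ 0.016).

D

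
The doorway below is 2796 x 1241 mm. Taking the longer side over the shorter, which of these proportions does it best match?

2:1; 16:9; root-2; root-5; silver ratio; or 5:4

Ratio = 2796 / 1241 ≈ 2.253.
Distances: 2:1 2.000 (Δ 0.253); 16:9 1.778 (Δ 0.475); root-2 1.414 (Δ 0.839); root-5 2.236 (Δ 0.017); silver ratio 2.414 (Δ 0.161); 5:4 1.250 (Δ 1.003).

root-5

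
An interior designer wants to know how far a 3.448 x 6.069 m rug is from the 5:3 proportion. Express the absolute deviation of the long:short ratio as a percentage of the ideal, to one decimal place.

5.6%

Ratio = 6.069 / 3.448 ≈ 1.7602.
Ideal 5:3 ≈ 1.6667. |1.7602 − 1.6667| / 1.6667 ≈ 5.61% → 5.6%.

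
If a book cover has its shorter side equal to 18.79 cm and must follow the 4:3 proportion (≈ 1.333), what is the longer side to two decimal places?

25.05 cm

4:3 ≈ 1.33333.
Longer side = 18.79 × 1.33333 ≈ 25.0533 → 25.05 cm.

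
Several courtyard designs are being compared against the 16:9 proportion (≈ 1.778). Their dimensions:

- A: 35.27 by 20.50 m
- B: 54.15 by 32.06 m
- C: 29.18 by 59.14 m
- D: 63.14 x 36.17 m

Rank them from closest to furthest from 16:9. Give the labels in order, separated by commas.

D, A, B, C

Ratios: A = 35.27 / 20.50 ≈ 1.720; B = 54.15 / 32.06 ≈ 1.689; C = 59.14 / 29.18 ≈ 2.027; D = 63.14 / 36.17 ≈ 1.746.
|Δ from 1.778|: A 0.058; B 0.089; C 0.249; D 0.032.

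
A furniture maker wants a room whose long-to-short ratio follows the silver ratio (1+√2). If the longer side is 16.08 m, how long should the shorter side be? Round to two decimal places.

silver ratio ≈ 2.41421.
Shorter side = 16.08 ÷ 2.41421 ≈ 6.6606 → 6.66 m.

6.66 m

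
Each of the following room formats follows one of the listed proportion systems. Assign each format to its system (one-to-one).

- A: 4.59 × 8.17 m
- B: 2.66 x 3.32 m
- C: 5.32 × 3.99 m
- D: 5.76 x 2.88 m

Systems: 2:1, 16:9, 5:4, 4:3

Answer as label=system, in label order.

A=16:9, B=5:4, C=4:3, D=2:1

A = 8.17/4.59 ≈ 1.780 → 16:9 (1.778)
B = 3.32/2.66 ≈ 1.248 → 5:4 (1.250)
C = 5.32/3.99 ≈ 1.333 → 4:3 (1.333)
D = 5.76/2.88 ≈ 2.000 → 2:1 (2.000)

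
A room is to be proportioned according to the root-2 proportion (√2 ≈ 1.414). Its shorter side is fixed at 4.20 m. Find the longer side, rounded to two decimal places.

5.94 m

root-2 ≈ 1.41421.
Longer side = 4.20 × 1.41421 ≈ 5.9397 → 5.94 m.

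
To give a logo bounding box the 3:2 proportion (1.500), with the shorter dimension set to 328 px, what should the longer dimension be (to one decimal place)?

3:2 = 1.50000.
Longer side = 328 × 1.50000 ≈ 492.000 → 492.0 px.

492.0 px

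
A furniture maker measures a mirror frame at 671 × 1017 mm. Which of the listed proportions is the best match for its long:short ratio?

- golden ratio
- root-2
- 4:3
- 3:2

Ratio = 1017 / 671 ≈ 1.516.
Distances: golden ratio 1.618 (Δ 0.102); root-2 1.414 (Δ 0.102); 4:3 1.333 (Δ 0.183); 3:2 1.500 (Δ 0.016).

3:2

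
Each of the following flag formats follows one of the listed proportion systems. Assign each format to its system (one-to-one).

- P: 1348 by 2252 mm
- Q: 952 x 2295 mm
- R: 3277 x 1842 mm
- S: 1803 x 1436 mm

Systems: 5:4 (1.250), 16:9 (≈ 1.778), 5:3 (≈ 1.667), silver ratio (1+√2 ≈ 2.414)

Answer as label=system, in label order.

P=5:3, Q=silver ratio, R=16:9, S=5:4

P = 2252/1348 ≈ 1.671 → 5:3 (1.667)
Q = 2295/952 ≈ 2.411 → silver ratio (2.414)
R = 3277/1842 ≈ 1.779 → 16:9 (1.778)
S = 1803/1436 ≈ 1.256 → 5:4 (1.250)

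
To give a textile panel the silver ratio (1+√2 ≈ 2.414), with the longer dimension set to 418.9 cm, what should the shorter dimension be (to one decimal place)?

173.5 cm

silver ratio ≈ 2.41421.
Shorter side = 418.9 ÷ 2.41421 ≈ 173.514 → 173.5 cm.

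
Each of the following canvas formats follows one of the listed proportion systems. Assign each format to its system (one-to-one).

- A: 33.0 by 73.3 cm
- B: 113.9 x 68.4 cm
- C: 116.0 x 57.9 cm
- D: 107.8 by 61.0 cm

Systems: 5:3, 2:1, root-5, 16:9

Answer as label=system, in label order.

Ratios: A ≈ 2.221; B ≈ 1.665; C ≈ 2.003; D ≈ 1.767.
Targets: 5:3 ≈ 1.667; 2:1 ≈ 2.000; root-5 ≈ 2.236; 16:9 ≈ 1.778.

A=root-5, B=5:3, C=2:1, D=16:9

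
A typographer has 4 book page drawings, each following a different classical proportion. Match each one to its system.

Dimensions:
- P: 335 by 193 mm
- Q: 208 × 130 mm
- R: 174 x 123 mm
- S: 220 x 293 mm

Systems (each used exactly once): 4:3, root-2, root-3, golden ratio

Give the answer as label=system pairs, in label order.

Ratios: P ≈ 1.736; Q ≈ 1.600; R ≈ 1.415; S ≈ 1.332.
Targets: 4:3 ≈ 1.333; root-2 ≈ 1.414; root-3 ≈ 1.732; golden ratio ≈ 1.618.

P=root-3, Q=golden ratio, R=root-2, S=4:3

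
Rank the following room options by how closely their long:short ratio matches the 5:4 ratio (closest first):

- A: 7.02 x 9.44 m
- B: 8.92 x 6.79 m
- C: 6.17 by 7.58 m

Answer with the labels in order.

Ratios: A = 9.44 / 7.02 ≈ 1.345; B = 8.92 / 6.79 ≈ 1.314; C = 7.58 / 6.17 ≈ 1.229.
|Δ from 1.250|: A 0.095; B 0.064; C 0.021.

C, B, A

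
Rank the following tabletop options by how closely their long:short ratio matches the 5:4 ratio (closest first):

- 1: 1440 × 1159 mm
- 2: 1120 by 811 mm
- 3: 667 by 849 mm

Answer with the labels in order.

Ratios: 1 = 1440 / 1159 ≈ 1.242; 2 = 1120 / 811 ≈ 1.381; 3 = 849 / 667 ≈ 1.273.
|Δ from 1.250|: 1 0.008; 2 0.131; 3 0.023.

1, 3, 2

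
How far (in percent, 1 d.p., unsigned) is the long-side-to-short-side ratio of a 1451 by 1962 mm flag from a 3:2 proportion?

9.9%

Ratio = 1962 / 1451 ≈ 1.3522.
Ideal 3:2 = 1.5000. |1.3522 − 1.5000| / 1.5000 ≈ 9.85% → 9.9%.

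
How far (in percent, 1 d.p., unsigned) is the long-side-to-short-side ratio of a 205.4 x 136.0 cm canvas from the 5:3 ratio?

9.4%

Ratio = 205.4 / 136.0 ≈ 1.5103.
Ideal 5:3 ≈ 1.6667. |1.5103 − 1.6667| / 1.6667 ≈ 9.38% → 9.4%.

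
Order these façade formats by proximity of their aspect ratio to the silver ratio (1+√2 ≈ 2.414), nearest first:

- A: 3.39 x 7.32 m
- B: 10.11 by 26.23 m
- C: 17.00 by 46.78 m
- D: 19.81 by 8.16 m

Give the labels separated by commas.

D, B, A, C

A: 7.32/3.39 ≈ 2.159 → |2.159 − 2.414| = 0.255
B: 26.23/10.11 ≈ 2.594 → |2.594 − 2.414| = 0.180
C: 46.78/17.00 ≈ 2.752 → |2.752 − 2.414| = 0.338
D: 19.81/8.16 ≈ 2.428 → |2.428 − 2.414| = 0.014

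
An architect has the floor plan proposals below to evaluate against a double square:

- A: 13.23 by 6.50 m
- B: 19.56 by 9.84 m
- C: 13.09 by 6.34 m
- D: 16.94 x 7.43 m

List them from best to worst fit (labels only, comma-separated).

Ratios: A = 13.23 / 6.50 ≈ 2.035; B = 19.56 / 9.84 ≈ 1.988; C = 13.09 / 6.34 ≈ 2.065; D = 16.94 / 7.43 ≈ 2.280.
|Δ from 2.000|: A 0.035; B 0.012; C 0.065; D 0.280.

B, A, C, D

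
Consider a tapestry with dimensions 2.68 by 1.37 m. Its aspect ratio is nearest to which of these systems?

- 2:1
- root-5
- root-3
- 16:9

2:1

2.68/1.37 ≈ 1.956. Nearest candidates are 2:1 (2.000, off by 0.044) and 16:9 (1.778, off by 0.178).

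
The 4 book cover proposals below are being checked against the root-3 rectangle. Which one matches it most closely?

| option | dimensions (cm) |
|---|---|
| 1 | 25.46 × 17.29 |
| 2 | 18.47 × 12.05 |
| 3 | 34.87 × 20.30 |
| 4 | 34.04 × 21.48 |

Target root-3 ≈ 1.732.
1: 1.473 (Δ0.259)  2: 1.533 (Δ0.199)  3: 1.718 (Δ0.014)  4: 1.585 (Δ0.147)

3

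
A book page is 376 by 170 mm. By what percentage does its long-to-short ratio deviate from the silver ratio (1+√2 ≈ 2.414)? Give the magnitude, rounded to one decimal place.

8.4%

Ratio = 376 / 170 ≈ 2.2118.
Ideal silver ratio ≈ 2.4142. |2.2118 − 2.4142| / 2.4142 ≈ 8.38% → 8.4%.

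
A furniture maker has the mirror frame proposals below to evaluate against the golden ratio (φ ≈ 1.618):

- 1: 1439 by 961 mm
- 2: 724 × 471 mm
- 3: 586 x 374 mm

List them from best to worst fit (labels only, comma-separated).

1: 1439/961 ≈ 1.497 → |1.497 − 1.618| = 0.121
2: 724/471 ≈ 1.537 → |1.537 − 1.618| = 0.081
3: 586/374 ≈ 1.567 → |1.567 − 1.618| = 0.051

3, 2, 1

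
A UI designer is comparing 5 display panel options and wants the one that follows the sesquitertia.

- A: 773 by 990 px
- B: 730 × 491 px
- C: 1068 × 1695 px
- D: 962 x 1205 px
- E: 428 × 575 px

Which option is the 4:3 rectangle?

Ratios (long/short): A ≈ 1.281; B ≈ 1.487; C ≈ 1.587; D ≈ 1.253; E ≈ 1.343.
4:3 ≈ 1.333; option E is nearest (Δ 0.010).

E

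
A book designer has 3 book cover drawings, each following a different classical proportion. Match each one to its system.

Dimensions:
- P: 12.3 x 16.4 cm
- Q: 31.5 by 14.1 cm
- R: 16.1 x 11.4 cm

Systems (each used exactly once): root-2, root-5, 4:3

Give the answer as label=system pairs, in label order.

Ratios: P ≈ 1.333; Q ≈ 2.234; R ≈ 1.412.
Targets: root-2 ≈ 1.414; root-5 ≈ 2.236; 4:3 ≈ 1.333.

P=4:3, Q=root-5, R=root-2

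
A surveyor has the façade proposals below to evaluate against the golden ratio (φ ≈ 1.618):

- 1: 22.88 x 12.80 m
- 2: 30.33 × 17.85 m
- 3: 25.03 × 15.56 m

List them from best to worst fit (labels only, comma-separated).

3, 2, 1

Ratios: 1 = 22.88 / 12.80 ≈ 1.787; 2 = 30.33 / 17.85 ≈ 1.699; 3 = 25.03 / 15.56 ≈ 1.609.
|Δ from 1.618|: 1 0.169; 2 0.081; 3 0.009.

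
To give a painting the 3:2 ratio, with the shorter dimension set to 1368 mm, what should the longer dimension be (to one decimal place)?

2052.0 mm

3:2 = 1.50000.
Longer side = 1368 × 1.50000 ≈ 2052.000 → 2052.0 mm.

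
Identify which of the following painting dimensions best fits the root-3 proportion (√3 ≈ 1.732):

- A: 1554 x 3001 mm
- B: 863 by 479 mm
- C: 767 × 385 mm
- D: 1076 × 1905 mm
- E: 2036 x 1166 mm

E

Ratios (long/short): A ≈ 1.931; B ≈ 1.802; C ≈ 1.992; D ≈ 1.770; E ≈ 1.746.
root-3 ≈ 1.732; option E is nearest (Δ 0.014).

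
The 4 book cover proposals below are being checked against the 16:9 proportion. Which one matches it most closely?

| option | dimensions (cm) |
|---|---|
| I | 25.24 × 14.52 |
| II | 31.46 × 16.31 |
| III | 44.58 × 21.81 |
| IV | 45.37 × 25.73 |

Target 16:9 ≈ 1.778.
I: 1.738 (Δ0.040)  II: 1.929 (Δ0.151)  III: 2.044 (Δ0.266)  IV: 1.763 (Δ0.015)

IV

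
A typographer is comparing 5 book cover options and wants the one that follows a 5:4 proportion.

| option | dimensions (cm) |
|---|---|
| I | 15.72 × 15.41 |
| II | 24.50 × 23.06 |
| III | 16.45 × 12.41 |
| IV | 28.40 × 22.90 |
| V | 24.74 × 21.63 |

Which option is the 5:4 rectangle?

Ratios (long/short): I ≈ 1.020; II ≈ 1.062; III ≈ 1.326; IV ≈ 1.240; V ≈ 1.144.
5:4 ≈ 1.250; option IV is nearest (Δ 0.010).

IV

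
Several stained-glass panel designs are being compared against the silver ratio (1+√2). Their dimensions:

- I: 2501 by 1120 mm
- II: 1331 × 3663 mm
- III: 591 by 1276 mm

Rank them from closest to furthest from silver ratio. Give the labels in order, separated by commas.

I, III, II

I: 2501/1120 ≈ 2.233 → |2.233 − 2.414| = 0.181
II: 3663/1331 ≈ 2.752 → |2.752 − 2.414| = 0.338
III: 1276/591 ≈ 2.159 → |2.159 − 2.414| = 0.255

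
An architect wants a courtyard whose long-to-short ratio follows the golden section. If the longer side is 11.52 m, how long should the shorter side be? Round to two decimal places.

7.12 m

golden ratio ≈ 1.61803.
Shorter side = 11.52 ÷ 1.61803 ≈ 7.1198 → 7.12 m.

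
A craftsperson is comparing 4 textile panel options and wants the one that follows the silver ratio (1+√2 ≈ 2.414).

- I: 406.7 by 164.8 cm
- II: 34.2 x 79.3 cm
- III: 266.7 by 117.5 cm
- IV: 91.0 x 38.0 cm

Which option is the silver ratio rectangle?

Target silver ratio ≈ 2.414.
I: 2.468 (Δ0.054)  II: 2.319 (Δ0.095)  III: 2.270 (Δ0.144)  IV: 2.395 (Δ0.019)

IV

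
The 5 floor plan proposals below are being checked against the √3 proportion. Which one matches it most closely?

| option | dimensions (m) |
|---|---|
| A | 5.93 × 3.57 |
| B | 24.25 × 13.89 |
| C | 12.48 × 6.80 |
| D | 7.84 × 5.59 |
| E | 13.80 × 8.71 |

B

Target root-3 ≈ 1.732.
A: 1.661 (Δ0.071)  B: 1.746 (Δ0.014)  C: 1.835 (Δ0.103)  D: 1.403 (Δ0.329)  E: 1.584 (Δ0.148)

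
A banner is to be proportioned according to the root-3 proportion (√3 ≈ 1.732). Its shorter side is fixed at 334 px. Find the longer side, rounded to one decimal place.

578.5 px

root-3 ≈ 1.73205.
Longer side = 334 × 1.73205 ≈ 578.505 → 578.5 px.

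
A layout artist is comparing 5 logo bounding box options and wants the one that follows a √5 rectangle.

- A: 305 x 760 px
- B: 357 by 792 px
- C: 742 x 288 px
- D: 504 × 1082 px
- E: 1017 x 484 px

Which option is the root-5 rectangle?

B

Ratios (long/short): A ≈ 2.492; B ≈ 2.218; C ≈ 2.576; D ≈ 2.147; E ≈ 2.101.
root-5 ≈ 2.236; option B is nearest (Δ 0.018).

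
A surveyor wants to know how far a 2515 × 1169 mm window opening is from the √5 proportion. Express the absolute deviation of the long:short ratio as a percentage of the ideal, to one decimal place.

Ratio = 2515 / 1169 ≈ 2.1514.
Ideal root-5 ≈ 2.2361. |2.1514 − 2.2361| / 2.2361 ≈ 3.79% → 3.8%.

3.8%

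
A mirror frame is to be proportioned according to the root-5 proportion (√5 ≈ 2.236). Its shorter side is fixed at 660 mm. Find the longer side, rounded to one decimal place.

1475.8 mm

root-5 ≈ 2.23607.
Longer side = 660 × 2.23607 ≈ 1475.806 → 1475.8 mm.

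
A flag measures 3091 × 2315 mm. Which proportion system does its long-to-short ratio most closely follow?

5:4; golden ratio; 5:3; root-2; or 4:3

Ratio = 3091 / 2315 ≈ 1.335.
Distances: 5:4 1.250 (Δ 0.085); golden ratio 1.618 (Δ 0.283); 5:3 1.667 (Δ 0.332); root-2 1.414 (Δ 0.079); 4:3 1.333 (Δ 0.002).

4:3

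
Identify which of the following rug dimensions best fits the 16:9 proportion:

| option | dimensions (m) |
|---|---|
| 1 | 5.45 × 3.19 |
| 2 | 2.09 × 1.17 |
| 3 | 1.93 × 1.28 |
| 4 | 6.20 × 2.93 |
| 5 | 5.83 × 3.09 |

Target 16:9 ≈ 1.778.
1: 1.708 (Δ0.070)  2: 1.786 (Δ0.008)  3: 1.508 (Δ0.270)  4: 2.116 (Δ0.338)  5: 1.887 (Δ0.109)

2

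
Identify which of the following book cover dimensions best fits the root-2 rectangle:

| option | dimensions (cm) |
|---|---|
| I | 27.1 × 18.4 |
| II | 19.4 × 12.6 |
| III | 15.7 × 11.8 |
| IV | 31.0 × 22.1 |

IV

Target root-2 ≈ 1.414.
I: 1.473 (Δ0.059)  II: 1.540 (Δ0.126)  III: 1.331 (Δ0.083)  IV: 1.403 (Δ0.011)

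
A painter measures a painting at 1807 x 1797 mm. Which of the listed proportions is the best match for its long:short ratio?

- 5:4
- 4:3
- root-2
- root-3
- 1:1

Ratio = 1807 / 1797 ≈ 1.006.
Distances: 5:4 1.250 (Δ 0.244); 4:3 1.333 (Δ 0.327); root-2 1.414 (Δ 0.408); root-3 1.732 (Δ 0.726); 1:1 1.000 (Δ 0.006).

1:1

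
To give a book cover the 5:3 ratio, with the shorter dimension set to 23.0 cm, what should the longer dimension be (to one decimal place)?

5:3 ≈ 1.66667.
Longer side = 23.0 × 1.66667 ≈ 38.333 → 38.3 cm.

38.3 cm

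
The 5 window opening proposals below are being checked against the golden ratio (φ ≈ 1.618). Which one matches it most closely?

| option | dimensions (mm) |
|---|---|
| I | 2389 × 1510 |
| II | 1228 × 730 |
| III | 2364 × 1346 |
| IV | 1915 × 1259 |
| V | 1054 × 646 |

V

Target golden ratio ≈ 1.618.
I: 1.582 (Δ0.036)  II: 1.682 (Δ0.064)  III: 1.756 (Δ0.138)  IV: 1.521 (Δ0.097)  V: 1.632 (Δ0.014)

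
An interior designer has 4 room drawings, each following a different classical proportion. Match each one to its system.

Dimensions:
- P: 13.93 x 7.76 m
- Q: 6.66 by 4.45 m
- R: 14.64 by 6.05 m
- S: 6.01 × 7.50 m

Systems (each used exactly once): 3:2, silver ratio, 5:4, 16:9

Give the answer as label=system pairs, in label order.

Ratios: P ≈ 1.795; Q ≈ 1.497; R ≈ 2.420; S ≈ 1.248.
Targets: 3:2 ≈ 1.500; silver ratio ≈ 2.414; 5:4 ≈ 1.250; 16:9 ≈ 1.778.

P=16:9, Q=3:2, R=silver ratio, S=5:4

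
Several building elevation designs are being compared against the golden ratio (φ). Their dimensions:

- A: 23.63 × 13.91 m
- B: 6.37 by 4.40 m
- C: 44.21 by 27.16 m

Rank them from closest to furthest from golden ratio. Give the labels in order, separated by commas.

A: 23.63/13.91 ≈ 1.699 → |1.699 − 1.618| = 0.081
B: 6.37/4.40 ≈ 1.448 → |1.448 − 1.618| = 0.170
C: 44.21/27.16 ≈ 1.628 → |1.628 − 1.618| = 0.010

C, A, B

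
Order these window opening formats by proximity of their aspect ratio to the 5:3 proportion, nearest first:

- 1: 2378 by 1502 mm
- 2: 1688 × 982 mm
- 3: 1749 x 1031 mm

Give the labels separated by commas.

3, 2, 1

1: 2378/1502 ≈ 1.583 → |1.583 − 1.667| = 0.084
2: 1688/982 ≈ 1.719 → |1.719 − 1.667| = 0.052
3: 1749/1031 ≈ 1.696 → |1.696 − 1.667| = 0.029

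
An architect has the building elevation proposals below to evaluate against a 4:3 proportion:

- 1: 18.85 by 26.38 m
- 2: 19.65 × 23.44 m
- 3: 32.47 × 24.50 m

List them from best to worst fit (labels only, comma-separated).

1: 26.38/18.85 ≈ 1.399 → |1.399 − 1.333| = 0.066
2: 23.44/19.65 ≈ 1.193 → |1.193 − 1.333| = 0.140
3: 32.47/24.50 ≈ 1.325 → |1.325 − 1.333| = 0.008

3, 1, 2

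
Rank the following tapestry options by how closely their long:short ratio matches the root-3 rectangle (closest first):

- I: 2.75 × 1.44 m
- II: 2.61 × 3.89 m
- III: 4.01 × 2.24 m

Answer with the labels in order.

III, I, II

I: 2.75/1.44 ≈ 1.910 → |1.910 − 1.732| = 0.178
II: 3.89/2.61 ≈ 1.490 → |1.490 − 1.732| = 0.242
III: 4.01/2.24 ≈ 1.790 → |1.790 − 1.732| = 0.058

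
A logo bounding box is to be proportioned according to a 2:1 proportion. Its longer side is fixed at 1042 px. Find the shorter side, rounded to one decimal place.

2:1 = 2.00000.
Shorter side = 1042 ÷ 2.00000 ≈ 521.000 → 521.0 px.

521.0 px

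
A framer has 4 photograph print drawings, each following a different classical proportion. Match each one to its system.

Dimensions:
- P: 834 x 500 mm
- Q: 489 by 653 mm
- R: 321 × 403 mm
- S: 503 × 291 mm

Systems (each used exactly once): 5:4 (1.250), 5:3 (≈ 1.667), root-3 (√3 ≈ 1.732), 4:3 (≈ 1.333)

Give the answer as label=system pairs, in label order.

P=5:3, Q=4:3, R=5:4, S=root-3

Ratios: P ≈ 1.668; Q ≈ 1.335; R ≈ 1.255; S ≈ 1.729.
Targets: 5:4 ≈ 1.250; 5:3 ≈ 1.667; root-3 ≈ 1.732; 4:3 ≈ 1.333.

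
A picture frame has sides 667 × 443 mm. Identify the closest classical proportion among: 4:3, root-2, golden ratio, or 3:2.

3:2

667/443 ≈ 1.506. Nearest candidates are 3:2 (1.500, off by 0.006) and root-2 (1.414, off by 0.092).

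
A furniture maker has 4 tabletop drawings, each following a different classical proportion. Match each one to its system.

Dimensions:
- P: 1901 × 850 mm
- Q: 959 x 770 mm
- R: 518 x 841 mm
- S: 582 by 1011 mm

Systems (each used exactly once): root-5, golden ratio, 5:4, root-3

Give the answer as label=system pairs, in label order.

Ratios: P ≈ 2.236; Q ≈ 1.245; R ≈ 1.624; S ≈ 1.737.
Targets: root-5 ≈ 2.236; golden ratio ≈ 1.618; 5:4 ≈ 1.250; root-3 ≈ 1.732.

P=root-5, Q=5:4, R=golden ratio, S=root-3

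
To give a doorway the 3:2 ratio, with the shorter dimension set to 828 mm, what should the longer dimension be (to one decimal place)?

1242.0 mm

3:2 = 1.50000.
Longer side = 828 × 1.50000 ≈ 1242.000 → 1242.0 mm.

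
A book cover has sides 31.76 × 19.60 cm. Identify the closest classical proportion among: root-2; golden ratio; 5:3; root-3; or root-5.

Ratio = 31.76 / 19.60 ≈ 1.620.
Distances: root-2 1.414 (Δ 0.206); golden ratio 1.618 (Δ 0.002); 5:3 1.667 (Δ 0.047); root-3 1.732 (Δ 0.112); root-5 2.236 (Δ 0.616).

golden ratio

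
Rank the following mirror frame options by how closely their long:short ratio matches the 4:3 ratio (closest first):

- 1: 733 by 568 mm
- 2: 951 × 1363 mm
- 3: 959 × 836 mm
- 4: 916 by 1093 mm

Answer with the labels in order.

1, 2, 4, 3

Ratios: 1 = 733 / 568 ≈ 1.290; 2 = 1363 / 951 ≈ 1.433; 3 = 959 / 836 ≈ 1.147; 4 = 1093 / 916 ≈ 1.193.
|Δ from 1.333|: 1 0.043; 2 0.100; 3 0.186; 4 0.140.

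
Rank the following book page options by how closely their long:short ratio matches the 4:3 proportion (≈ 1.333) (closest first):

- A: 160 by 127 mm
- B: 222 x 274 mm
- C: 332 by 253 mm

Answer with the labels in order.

C, A, B

A: 160/127 ≈ 1.260 → |1.260 − 1.333| = 0.073
B: 274/222 ≈ 1.234 → |1.234 − 1.333| = 0.099
C: 332/253 ≈ 1.312 → |1.312 − 1.333| = 0.021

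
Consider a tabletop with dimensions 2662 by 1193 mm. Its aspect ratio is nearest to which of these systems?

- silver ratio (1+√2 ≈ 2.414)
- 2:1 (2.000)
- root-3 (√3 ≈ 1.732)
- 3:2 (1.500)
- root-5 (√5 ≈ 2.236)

root-5

Ratio = 2662 / 1193 ≈ 2.231.
Distances: silver ratio 2.414 (Δ 0.183); 2:1 2.000 (Δ 0.231); root-3 1.732 (Δ 0.499); 3:2 1.500 (Δ 0.731); root-5 2.236 (Δ 0.005).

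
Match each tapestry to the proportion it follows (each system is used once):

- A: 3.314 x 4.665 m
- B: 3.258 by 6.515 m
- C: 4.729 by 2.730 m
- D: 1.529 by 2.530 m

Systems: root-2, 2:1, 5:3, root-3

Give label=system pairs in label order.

A = 4.665/3.314 ≈ 1.408 → root-2 (1.414)
B = 6.515/3.258 ≈ 2.000 → 2:1 (2.000)
C = 4.729/2.730 ≈ 1.732 → root-3 (1.732)
D = 2.530/1.529 ≈ 1.655 → 5:3 (1.667)

A=root-2, B=2:1, C=root-3, D=5:3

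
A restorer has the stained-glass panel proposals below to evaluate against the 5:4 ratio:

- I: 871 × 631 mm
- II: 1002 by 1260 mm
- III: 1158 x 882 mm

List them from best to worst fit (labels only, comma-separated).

II, III, I

I: 871/631 ≈ 1.380 → |1.380 − 1.250| = 0.130
II: 1260/1002 ≈ 1.257 → |1.257 − 1.250| = 0.007
III: 1158/882 ≈ 1.313 → |1.313 − 1.250| = 0.063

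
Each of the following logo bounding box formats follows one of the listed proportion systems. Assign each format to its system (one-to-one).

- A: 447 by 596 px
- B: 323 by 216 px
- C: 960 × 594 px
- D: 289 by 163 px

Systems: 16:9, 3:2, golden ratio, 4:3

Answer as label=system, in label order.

A = 596/447 ≈ 1.333 → 4:3 (1.333)
B = 323/216 ≈ 1.495 → 3:2 (1.500)
C = 960/594 ≈ 1.616 → golden ratio (1.618)
D = 289/163 ≈ 1.773 → 16:9 (1.778)

A=4:3, B=3:2, C=golden ratio, D=16:9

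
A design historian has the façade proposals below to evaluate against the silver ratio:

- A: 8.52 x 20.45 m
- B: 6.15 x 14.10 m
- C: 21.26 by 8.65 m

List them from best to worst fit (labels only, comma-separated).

Ratios: A = 20.45 / 8.52 ≈ 2.400; B = 14.10 / 6.15 ≈ 2.293; C = 21.26 / 8.65 ≈ 2.458.
|Δ from 2.414|: A 0.014; B 0.121; C 0.044.

A, C, B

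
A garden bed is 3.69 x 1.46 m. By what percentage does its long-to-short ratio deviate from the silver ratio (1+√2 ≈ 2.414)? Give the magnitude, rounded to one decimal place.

4.7%

Ratio = 3.69 / 1.46 ≈ 2.5274.
Ideal silver ratio ≈ 2.4142. |2.5274 − 2.4142| / 2.4142 ≈ 4.69% → 4.7%.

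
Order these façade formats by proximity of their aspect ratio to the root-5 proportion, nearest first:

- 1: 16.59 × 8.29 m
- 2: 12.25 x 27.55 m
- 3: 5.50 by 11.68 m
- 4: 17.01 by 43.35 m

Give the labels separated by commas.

2, 3, 1, 4

Ratios: 1 = 16.59 / 8.29 ≈ 2.001; 2 = 27.55 / 12.25 ≈ 2.249; 3 = 11.68 / 5.50 ≈ 2.124; 4 = 43.35 / 17.01 ≈ 2.549.
|Δ from 2.236|: 1 0.235; 2 0.013; 3 0.112; 4 0.313.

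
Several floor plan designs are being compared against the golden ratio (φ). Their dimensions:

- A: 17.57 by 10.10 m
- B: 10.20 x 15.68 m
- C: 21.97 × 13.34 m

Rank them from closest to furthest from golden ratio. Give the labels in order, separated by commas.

Ratios: A = 17.57 / 10.10 ≈ 1.740; B = 15.68 / 10.20 ≈ 1.537; C = 21.97 / 13.34 ≈ 1.647.
|Δ from 1.618|: A 0.122; B 0.081; C 0.029.

C, B, A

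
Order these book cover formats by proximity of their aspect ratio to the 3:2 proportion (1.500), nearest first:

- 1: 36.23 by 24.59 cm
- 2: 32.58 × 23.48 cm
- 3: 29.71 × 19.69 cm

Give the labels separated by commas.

3, 1, 2

1: 36.23/24.59 ≈ 1.473 → |1.473 − 1.500| = 0.027
2: 32.58/23.48 ≈ 1.388 → |1.388 − 1.500| = 0.112
3: 29.71/19.69 ≈ 1.509 → |1.509 − 1.500| = 0.009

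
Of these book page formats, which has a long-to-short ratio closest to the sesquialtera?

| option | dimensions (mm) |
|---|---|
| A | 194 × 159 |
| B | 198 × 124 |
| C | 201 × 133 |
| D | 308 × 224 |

Target 3:2 ≈ 1.500.
A: 1.220 (Δ0.280)  B: 1.597 (Δ0.097)  C: 1.511 (Δ0.011)  D: 1.375 (Δ0.125)

C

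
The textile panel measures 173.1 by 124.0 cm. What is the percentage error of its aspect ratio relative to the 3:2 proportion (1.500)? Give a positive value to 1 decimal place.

Ratio = 173.1 / 124.0 ≈ 1.3960.
Ideal 3:2 = 1.5000. |1.3960 − 1.5000| / 1.5000 ≈ 6.93% → 6.9%.

6.9%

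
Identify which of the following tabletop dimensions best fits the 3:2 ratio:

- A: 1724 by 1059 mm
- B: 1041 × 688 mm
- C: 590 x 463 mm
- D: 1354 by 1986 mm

B

Ratios (long/short): A ≈ 1.628; B ≈ 1.513; C ≈ 1.274; D ≈ 1.467.
3:2 ≈ 1.500; option B is nearest (Δ 0.013).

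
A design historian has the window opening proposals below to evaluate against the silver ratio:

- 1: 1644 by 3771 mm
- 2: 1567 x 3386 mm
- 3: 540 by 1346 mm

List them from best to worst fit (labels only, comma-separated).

3, 1, 2

Ratios: 1 = 3771 / 1644 ≈ 2.294; 2 = 3386 / 1567 ≈ 2.161; 3 = 1346 / 540 ≈ 2.493.
|Δ from 2.414|: 1 0.120; 2 0.253; 3 0.079.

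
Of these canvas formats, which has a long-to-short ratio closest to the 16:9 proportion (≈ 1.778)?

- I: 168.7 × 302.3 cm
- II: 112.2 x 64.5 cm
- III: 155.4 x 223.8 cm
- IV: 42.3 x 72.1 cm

Target 16:9 ≈ 1.778.
I: 1.792 (Δ0.014)  II: 1.740 (Δ0.038)  III: 1.440 (Δ0.338)  IV: 1.704 (Δ0.074)

I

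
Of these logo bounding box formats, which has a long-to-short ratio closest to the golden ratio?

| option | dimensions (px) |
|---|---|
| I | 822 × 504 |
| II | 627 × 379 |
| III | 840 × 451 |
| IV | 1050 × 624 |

I

Ratios (long/short): I ≈ 1.631; II ≈ 1.654; III ≈ 1.863; IV ≈ 1.683.
golden ratio ≈ 1.618; option I is nearest (Δ 0.013).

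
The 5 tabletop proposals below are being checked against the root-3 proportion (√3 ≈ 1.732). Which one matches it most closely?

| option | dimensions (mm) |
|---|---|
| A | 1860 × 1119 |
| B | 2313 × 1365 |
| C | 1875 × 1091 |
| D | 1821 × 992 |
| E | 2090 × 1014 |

Ratios (long/short): A ≈ 1.662; B ≈ 1.695; C ≈ 1.719; D ≈ 1.836; E ≈ 2.061.
root-3 ≈ 1.732; option C is nearest (Δ 0.013).

C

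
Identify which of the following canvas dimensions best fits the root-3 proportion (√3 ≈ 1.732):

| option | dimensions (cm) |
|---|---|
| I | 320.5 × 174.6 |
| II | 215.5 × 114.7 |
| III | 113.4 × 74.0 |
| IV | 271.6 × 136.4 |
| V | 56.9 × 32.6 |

Ratios (long/short): I ≈ 1.836; II ≈ 1.879; III ≈ 1.532; IV ≈ 1.991; V ≈ 1.745.
root-3 ≈ 1.732; option V is nearest (Δ 0.013).

V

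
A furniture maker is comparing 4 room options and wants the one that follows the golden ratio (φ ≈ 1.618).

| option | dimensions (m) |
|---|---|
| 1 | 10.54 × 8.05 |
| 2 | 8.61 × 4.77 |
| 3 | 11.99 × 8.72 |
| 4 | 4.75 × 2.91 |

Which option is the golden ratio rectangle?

4

Ratios (long/short): 1 ≈ 1.309; 2 ≈ 1.805; 3 ≈ 1.375; 4 ≈ 1.632.
golden ratio ≈ 1.618; option 4 is nearest (Δ 0.014).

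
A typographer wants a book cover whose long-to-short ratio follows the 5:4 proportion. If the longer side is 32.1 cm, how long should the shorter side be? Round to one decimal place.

5:4 = 1.25000.
Shorter side = 32.1 ÷ 1.25000 ≈ 25.680 → 25.7 cm.

25.7 cm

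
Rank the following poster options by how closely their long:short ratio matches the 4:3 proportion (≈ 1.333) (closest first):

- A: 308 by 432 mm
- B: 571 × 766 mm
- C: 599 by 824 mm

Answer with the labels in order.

B, C, A

Ratios: A = 432 / 308 ≈ 1.403; B = 766 / 571 ≈ 1.342; C = 824 / 599 ≈ 1.376.
|Δ from 1.333|: A 0.070; B 0.009; C 0.043.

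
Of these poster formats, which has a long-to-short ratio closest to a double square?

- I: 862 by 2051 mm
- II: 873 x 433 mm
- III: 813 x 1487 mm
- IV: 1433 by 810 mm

II

Target 2:1 ≈ 2.000.
I: 2.379 (Δ0.379)  II: 2.016 (Δ0.016)  III: 1.829 (Δ0.171)  IV: 1.769 (Δ0.231)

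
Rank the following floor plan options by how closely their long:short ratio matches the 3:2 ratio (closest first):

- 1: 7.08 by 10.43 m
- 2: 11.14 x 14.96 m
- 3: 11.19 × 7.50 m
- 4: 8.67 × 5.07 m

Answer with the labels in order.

Ratios: 1 = 10.43 / 7.08 ≈ 1.473; 2 = 14.96 / 11.14 ≈ 1.343; 3 = 11.19 / 7.50 ≈ 1.492; 4 = 8.67 / 5.07 ≈ 1.710.
|Δ from 1.500|: 1 0.027; 2 0.157; 3 0.008; 4 0.210.

3, 1, 2, 4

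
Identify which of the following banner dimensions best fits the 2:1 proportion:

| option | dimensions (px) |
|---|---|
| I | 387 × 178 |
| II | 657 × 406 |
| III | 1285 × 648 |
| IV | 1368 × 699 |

Target 2:1 ≈ 2.000.
I: 2.174 (Δ0.174)  II: 1.618 (Δ0.382)  III: 1.983 (Δ0.017)  IV: 1.957 (Δ0.043)

III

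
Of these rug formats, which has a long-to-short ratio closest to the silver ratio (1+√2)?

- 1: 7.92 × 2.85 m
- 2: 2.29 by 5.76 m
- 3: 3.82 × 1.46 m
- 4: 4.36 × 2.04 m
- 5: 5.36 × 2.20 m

5

Target silver ratio ≈ 2.414.
1: 2.779 (Δ0.365)  2: 2.515 (Δ0.101)  3: 2.616 (Δ0.202)  4: 2.137 (Δ0.277)  5: 2.436 (Δ0.022)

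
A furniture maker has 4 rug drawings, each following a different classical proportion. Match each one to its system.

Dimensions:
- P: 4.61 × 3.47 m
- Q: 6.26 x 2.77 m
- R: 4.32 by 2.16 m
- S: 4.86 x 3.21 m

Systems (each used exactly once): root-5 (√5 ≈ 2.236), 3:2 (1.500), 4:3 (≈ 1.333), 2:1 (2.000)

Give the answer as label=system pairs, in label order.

P=4:3, Q=root-5, R=2:1, S=3:2

Ratios: P ≈ 1.329; Q ≈ 2.260; R ≈ 2.000; S ≈ 1.514.
Targets: root-5 ≈ 2.236; 3:2 ≈ 1.500; 4:3 ≈ 1.333; 2:1 ≈ 2.000.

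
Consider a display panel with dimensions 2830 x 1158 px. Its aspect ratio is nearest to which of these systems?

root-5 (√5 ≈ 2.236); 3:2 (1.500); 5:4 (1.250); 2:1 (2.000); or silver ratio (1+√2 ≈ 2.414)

silver ratio

2830/1158 ≈ 2.444. Nearest candidates are silver ratio (2.414, off by 0.030) and root-5 (2.236, off by 0.208).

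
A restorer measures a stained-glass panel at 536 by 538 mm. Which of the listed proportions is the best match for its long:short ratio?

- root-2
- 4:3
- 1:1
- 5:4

538/536 ≈ 1.004. Nearest candidates are 1:1 (1.000, off by 0.004) and 5:4 (1.250, off by 0.246).

1:1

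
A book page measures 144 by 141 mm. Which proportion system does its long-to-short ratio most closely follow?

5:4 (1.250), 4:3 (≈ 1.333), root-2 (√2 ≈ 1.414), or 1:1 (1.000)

1:1

144/141 ≈ 1.021. Nearest candidates are 1:1 (1.000, off by 0.021) and 5:4 (1.250, off by 0.229).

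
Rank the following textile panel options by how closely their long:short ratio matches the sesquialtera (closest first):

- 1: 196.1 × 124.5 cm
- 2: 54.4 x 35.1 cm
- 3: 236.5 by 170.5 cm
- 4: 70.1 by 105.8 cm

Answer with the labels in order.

4, 2, 1, 3

1: 196.1/124.5 ≈ 1.575 → |1.575 − 1.500| = 0.075
2: 54.4/35.1 ≈ 1.550 → |1.550 − 1.500| = 0.050
3: 236.5/170.5 ≈ 1.387 → |1.387 − 1.500| = 0.113
4: 105.8/70.1 ≈ 1.509 → |1.509 − 1.500| = 0.009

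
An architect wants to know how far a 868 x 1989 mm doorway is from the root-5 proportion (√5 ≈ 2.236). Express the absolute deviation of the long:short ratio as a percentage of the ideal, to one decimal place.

2.5%

Ratio = 1989 / 868 ≈ 2.2915.
Ideal root-5 ≈ 2.2361. |2.2915 − 2.2361| / 2.2361 ≈ 2.48% → 2.5%.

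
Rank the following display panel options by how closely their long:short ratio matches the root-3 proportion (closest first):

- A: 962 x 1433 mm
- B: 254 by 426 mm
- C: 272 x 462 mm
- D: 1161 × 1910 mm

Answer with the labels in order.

Ratios: A = 1433 / 962 ≈ 1.490; B = 426 / 254 ≈ 1.677; C = 462 / 272 ≈ 1.699; D = 1910 / 1161 ≈ 1.645.
|Δ from 1.732|: A 0.242; B 0.055; C 0.033; D 0.087.

C, B, D, A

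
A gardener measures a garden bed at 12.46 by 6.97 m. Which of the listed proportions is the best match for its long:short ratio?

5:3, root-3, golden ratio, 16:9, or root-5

16:9

Ratio = 12.46 / 6.97 ≈ 1.788.
Distances: 5:3 1.667 (Δ 0.121); root-3 1.732 (Δ 0.056); golden ratio 1.618 (Δ 0.170); 16:9 1.778 (Δ 0.010); root-5 2.236 (Δ 0.448).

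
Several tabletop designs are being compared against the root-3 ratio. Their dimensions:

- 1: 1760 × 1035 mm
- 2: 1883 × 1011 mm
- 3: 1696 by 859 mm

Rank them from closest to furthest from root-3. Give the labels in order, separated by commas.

1: 1760/1035 ≈ 1.700 → |1.700 − 1.732| = 0.032
2: 1883/1011 ≈ 1.863 → |1.863 − 1.732| = 0.131
3: 1696/859 ≈ 1.974 → |1.974 − 1.732| = 0.242

1, 2, 3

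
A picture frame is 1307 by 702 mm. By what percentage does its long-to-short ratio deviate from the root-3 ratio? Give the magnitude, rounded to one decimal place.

Ratio = 1307 / 702 ≈ 1.8618.
Ideal root-3 ≈ 1.7321. |1.8618 − 1.7321| / 1.7321 ≈ 7.49% → 7.5%.

7.5%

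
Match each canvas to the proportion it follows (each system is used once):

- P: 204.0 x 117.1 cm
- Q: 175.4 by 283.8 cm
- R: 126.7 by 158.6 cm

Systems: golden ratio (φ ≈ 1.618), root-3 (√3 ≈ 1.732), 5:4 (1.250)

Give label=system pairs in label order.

Ratios: P ≈ 1.742; Q ≈ 1.618; R ≈ 1.252.
Targets: golden ratio ≈ 1.618; root-3 ≈ 1.732; 5:4 ≈ 1.250.

P=root-3, Q=golden ratio, R=5:4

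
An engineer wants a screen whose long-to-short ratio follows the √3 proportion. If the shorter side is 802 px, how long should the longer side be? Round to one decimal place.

1389.1 px

root-3 ≈ 1.73205.
Longer side = 802 × 1.73205 ≈ 1389.104 → 1389.1 px.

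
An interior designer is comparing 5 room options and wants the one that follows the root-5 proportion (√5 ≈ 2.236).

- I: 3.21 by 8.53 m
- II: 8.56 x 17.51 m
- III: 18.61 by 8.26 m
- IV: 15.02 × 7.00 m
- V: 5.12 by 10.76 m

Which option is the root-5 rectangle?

Target root-5 ≈ 2.236.
I: 2.657 (Δ0.421)  II: 2.046 (Δ0.190)  III: 2.253 (Δ0.017)  IV: 2.146 (Δ0.090)  V: 2.102 (Δ0.134)

III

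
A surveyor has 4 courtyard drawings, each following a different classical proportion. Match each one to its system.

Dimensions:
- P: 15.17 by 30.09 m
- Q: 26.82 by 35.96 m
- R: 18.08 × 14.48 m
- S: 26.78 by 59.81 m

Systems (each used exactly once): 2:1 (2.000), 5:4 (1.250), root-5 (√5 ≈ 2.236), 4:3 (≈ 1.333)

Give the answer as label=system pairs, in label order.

P=2:1, Q=4:3, R=5:4, S=root-5

P = 30.09/15.17 ≈ 1.984 → 2:1 (2.000)
Q = 35.96/26.82 ≈ 1.341 → 4:3 (1.333)
R = 18.08/14.48 ≈ 1.249 → 5:4 (1.250)
S = 59.81/26.78 ≈ 2.233 → root-5 (2.236)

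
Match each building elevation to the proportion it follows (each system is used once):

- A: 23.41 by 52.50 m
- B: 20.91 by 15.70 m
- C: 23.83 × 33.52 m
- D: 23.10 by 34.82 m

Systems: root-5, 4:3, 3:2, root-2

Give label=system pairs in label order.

Ratios: A ≈ 2.243; B ≈ 1.332; C ≈ 1.407; D ≈ 1.507.
Targets: root-5 ≈ 2.236; 4:3 ≈ 1.333; 3:2 ≈ 1.500; root-2 ≈ 1.414.

A=root-5, B=4:3, C=root-2, D=3:2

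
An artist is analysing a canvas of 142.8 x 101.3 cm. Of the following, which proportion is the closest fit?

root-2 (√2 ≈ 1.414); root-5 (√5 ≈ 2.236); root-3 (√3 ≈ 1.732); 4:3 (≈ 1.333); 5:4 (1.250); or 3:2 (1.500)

root-2

Ratio = 142.8 / 101.3 ≈ 1.410.
Distances: root-2 1.414 (Δ 0.004); root-5 2.236 (Δ 0.826); root-3 1.732 (Δ 0.322); 4:3 1.333 (Δ 0.077); 5:4 1.250 (Δ 0.160); 3:2 1.500 (Δ 0.090).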